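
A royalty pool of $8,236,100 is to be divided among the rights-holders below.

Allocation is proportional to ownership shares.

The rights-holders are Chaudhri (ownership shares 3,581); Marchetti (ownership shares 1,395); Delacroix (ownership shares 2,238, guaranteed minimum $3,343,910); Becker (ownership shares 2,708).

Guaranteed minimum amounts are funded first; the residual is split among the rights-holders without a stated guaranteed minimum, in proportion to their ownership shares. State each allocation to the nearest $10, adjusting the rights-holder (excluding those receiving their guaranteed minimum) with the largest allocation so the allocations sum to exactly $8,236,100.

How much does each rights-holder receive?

Chaudhri: $2,279,920 | Marchetti: $888,160 | Delacroix: $3,343,910 | Becker: $1,724,110

Guaranteed amounts: Delacroix $3,343,910. Balance $4,892,190.
Balance split over remaining ownership shares 7,684: Chaudhri 2,279,923.53 → $2,279,920; Marchetti 888,157.87 → $888,160; Becker 1,724,108.60 → $1,724,110.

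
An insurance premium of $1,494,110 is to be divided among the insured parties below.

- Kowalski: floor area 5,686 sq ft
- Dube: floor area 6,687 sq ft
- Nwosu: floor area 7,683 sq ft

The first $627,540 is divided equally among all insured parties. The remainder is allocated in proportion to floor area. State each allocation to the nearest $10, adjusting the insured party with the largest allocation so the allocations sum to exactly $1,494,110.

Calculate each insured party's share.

Kowalski: $454,860; Dube: $498,110; Nwosu: $541,140

First tranche $627,540 split equally: $209,180 each.
Remainder $866,570 by floor area (total 20,056): Kowalski 245,677.95 → $245,680; Dube 288,928.68 → $288,930; Nwosu 331,963.37 → $331,960.
Totals: Kowalski $209,180 + $245,680 = $454,860; Dube $209,180 + $288,930 = $498,110; Nwosu $209,180 + $331,960 = $541,140.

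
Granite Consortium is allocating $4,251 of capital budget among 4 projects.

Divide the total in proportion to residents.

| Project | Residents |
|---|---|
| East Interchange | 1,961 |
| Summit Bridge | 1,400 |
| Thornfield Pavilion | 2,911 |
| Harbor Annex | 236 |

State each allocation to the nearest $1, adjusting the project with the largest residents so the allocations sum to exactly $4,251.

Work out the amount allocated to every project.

East Interchange: $1,281 | Summit Bridge: $914 | Thornfield Pavilion: $1,902 | Harbor Annex: $154

Combined residents = 6,508.
Pro-rata amounts: East Interchange 1,961/6,508 × $4,251 = 1,280.92; Summit Bridge 1,400/6,508 × $4,251 = 914.47; Thornfield Pavilion 2,911/6,508 × $4,251 = 1,901.45; Harbor Annex 236/6,508 × $4,251 = 154.15.
After rounding ($1): East Interchange $1,281; Summit Bridge $914; Thornfield Pavilion $1,901; Harbor Annex $154. Sum = $4,250.
Difference $4,251 − $4,250 = +$1 applied to largest residents (Thornfield Pavilion): Thornfield Pavilion becomes $1,902.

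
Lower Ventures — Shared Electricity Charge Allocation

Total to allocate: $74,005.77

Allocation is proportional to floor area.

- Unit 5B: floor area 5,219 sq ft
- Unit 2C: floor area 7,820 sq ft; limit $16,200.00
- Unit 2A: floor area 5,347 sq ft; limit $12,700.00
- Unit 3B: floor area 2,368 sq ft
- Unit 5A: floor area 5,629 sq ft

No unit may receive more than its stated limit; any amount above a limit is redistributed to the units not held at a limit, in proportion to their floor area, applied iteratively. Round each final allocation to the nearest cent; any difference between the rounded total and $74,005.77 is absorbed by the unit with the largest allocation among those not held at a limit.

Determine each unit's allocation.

Sum of floor area: 26,383.
Pro-rata shares before constraints: Unit 5B 14,639.5828; Unit 2C 21,935.5313; Unit 2A 14,998.6299; Unit 3B 6,642.3706; Unit 5A 15,789.6554.
Held at cap: Unit 2C ($16,200.00), Unit 2A ($12,700.00); balance $45,105.77 reallocated over remaining floor area 13,216.
Shares after redistribution: Unit 5B 17,812.2740 → $17,812.27; Unit 3B 8,081.9055 → $8,081.91; Unit 5A 19,211.5904 → $19,211.59.

Unit 5B: $17,812.27 · Unit 2C: $16,200.00 · Unit 2A: $12,700.00 · Unit 3B: $8,081.91 · Unit 5A: $19,211.59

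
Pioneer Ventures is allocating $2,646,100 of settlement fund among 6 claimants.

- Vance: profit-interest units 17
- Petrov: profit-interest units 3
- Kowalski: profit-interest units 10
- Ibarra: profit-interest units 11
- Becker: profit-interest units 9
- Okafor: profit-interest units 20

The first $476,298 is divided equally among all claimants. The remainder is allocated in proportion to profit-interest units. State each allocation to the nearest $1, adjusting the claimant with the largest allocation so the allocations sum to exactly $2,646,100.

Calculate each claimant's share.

Vance: $606,335 | Petrov: $172,375 | Kowalski: $389,355 | Ibarra: $420,352 | Becker: $358,358 | Okafor: $699,325

$476,298 shared equally gives $79,383 per claimant.
Remainder $2,169,802 by profit-interest units (total 70): Vance 526,951.91 → $526,952; Petrov 92,991.51 → $92,992; Kowalski 309,971.71 → $309,972; Ibarra 340,968.89 → $340,969; Becker 278,974.54 → $278,975; Okafor 619,943.43 → $619,943.
Rounding difference −$1 on remainder applied to Okafor.
Totals: Vance $79,383 + $526,952 = $606,335; Petrov $79,383 + $92,992 = $172,375; Kowalski $79,383 + $309,972 = $389,355; Ibarra $79,383 + $340,969 = $420,352; Becker $79,383 + $278,975 = $358,358; Okafor $79,383 + $619,942 = $699,325.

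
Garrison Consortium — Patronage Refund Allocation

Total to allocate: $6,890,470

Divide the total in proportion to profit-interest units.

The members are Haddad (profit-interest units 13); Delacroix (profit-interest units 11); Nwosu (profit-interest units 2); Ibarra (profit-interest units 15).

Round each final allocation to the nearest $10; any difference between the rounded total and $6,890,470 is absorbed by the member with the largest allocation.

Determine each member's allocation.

Sum of profit-interest units: 41.
Unrounded shares: Haddad 13/41 × $6,890,470 = 2,184,783.17; Delacroix 11/41 × $6,890,470 = 1,848,662.68; Nwosu 2/41 × $6,890,470 = 336,120.49; Ibarra 15/41 × $6,890,470 = 2,520,903.66.
At nearest $10: Haddad $2,184,780; Delacroix $1,848,660; Nwosu $336,120; Ibarra $2,520,900. Sum = $6,890,460.
Difference $6,890,470 − $6,890,460 = +$10 applied to largest allocation (Ibarra): Ibarra becomes $2,520,910.

Haddad: $2,184,780; Delacroix: $1,848,660; Nwosu: $336,120; Ibarra: $2,520,910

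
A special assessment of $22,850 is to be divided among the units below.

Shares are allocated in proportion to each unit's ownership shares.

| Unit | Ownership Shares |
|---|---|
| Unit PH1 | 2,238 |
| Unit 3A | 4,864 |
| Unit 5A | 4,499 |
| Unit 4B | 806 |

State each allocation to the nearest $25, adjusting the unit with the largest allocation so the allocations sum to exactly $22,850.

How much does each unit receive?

Unit PH1: $4,125 | Unit 3A: $8,975 | Unit 5A: $8,275 | Unit 4B: $1,475

Ownership shares total: 12,407.
Unrounded shares: Unit PH1 2,238/12,407 × $22,850 = 4,121.73; Unit 3A 4,864/12,407 × $22,850 = 8,958.04; Unit 5A 4,499/12,407 × $22,850 = 8,285.82; Unit 4B 806/12,407 × $22,850 = 1,484.41.
Rounded to nearest $25: Unit PH1 $4,125; Unit 3A $8,950; Unit 5A $8,275; Unit 4B $1,475. Sum = $22,825.
Difference $22,850 − $22,825 = +$25 applied to largest allocation (Unit 3A): Unit 3A becomes $8,975.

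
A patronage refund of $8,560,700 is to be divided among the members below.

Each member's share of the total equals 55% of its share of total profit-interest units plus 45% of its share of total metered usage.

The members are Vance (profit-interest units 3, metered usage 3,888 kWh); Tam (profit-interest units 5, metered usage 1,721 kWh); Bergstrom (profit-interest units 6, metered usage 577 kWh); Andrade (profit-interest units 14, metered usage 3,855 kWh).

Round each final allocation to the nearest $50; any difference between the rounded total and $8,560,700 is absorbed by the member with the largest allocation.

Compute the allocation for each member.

Profit-interest units total 28; metered usage total 10,041.
Blended shares (55% profit-interest units + 45% metered usage): Vance 0.2332; Tam 0.1753; Bergstrom 0.1437; Andrade 0.4478.
Proportional shares: Vance 1,996,134.07; Tam 1,501,059.31; Bergstrom 1,230,310.60; Andrade 3,833,196.02.
Rounded to nearest $50: Vance $1,996,150; Tam $1,501,050; Bergstrom $1,230,300; Andrade $3,833,200. Sum = $8,560,700.
Sum already equals the total — no adjustment.

Vance: $1,996,150 · Tam: $1,501,050 · Bergstrom: $1,230,300 · Andrade: $3,833,200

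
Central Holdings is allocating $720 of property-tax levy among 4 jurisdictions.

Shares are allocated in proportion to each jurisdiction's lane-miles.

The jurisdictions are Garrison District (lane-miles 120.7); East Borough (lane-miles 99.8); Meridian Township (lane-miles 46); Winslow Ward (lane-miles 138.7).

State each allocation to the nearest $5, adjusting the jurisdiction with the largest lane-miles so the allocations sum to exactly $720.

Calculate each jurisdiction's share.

Lane-miles total: 120.7 + 99.8 + 46 + 138.7 = 405.2.
Unrounded shares: Garrison District 214.47; East Borough 177.33; Meridian Township 81.74; Winslow Ward 246.46.
At nearest $5: Garrison District $215; East Borough $175; Meridian Township $80; Winslow Ward $245. Sum = $715.
Difference $720 − $715 = +$5 applied to largest lane-miles (Winslow Ward): Winslow Ward becomes $250.

Garrison District: $215 · East Borough: $175 · Meridian Township: $80 · Winslow Ward: $250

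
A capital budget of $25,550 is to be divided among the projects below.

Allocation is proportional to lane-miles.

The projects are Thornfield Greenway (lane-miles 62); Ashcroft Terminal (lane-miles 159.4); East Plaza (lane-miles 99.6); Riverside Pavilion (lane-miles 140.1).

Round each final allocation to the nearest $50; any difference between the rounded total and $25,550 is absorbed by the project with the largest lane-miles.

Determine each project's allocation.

Thornfield Greenway: $3,450; Ashcroft Terminal: $8,850; East Plaza: $5,500; Riverside Pavilion: $7,750

Total lane-miles = 62 + 159.4 + 99.6 + 140.1 = 461.1.
Proportional shares: Thornfield Greenway 3,435.48; Ashcroft Terminal 8,832.51; East Plaza 5,518.93; Riverside Pavilion 7,763.08.
After rounding ($50): Thornfield Greenway $3,450; Ashcroft Terminal $8,850; East Plaza $5,500; Riverside Pavilion $7,750. Sum = $25,550.
Rounded total matches; no reconciliation needed.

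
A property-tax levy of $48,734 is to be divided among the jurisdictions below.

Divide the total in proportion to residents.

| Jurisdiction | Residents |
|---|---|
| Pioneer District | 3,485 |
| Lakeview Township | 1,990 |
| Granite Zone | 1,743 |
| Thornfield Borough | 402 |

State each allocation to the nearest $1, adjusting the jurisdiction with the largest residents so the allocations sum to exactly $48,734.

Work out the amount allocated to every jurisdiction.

Pioneer District: $22,289 · Lakeview Township: $12,727 · Granite Zone: $11,147 · Thornfield Borough: $2,571

Residents total: 7,620.
Unrounded shares: Pioneer District 3,485/7,620 × $48,734 = 22,288.45; Lakeview Township 1,990/7,620 × $48,734 = 12,727.12; Granite Zone 1,743/7,620 × $48,734 = 11,147.42; Thornfield Borough 402/7,620 × $48,734 = 2,571.01.
Rounded to nearest $1: Pioneer District $22,288; Lakeview Township $12,727; Granite Zone $11,147; Thornfield Borough $2,571. Sum = $48,733.
Difference $48,734 − $48,733 = +$1 applied to largest residents (Pioneer District): Pioneer District becomes $22,289.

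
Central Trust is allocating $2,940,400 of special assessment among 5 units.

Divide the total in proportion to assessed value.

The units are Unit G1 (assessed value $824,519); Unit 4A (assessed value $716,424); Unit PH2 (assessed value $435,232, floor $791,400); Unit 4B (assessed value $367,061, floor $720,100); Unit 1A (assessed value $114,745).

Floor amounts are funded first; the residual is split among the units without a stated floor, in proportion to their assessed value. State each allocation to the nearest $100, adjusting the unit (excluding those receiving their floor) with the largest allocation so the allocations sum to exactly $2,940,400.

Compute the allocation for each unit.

Unit G1: $711,600 | Unit 4A: $618,300 | Unit PH2: $791,400 | Unit 4B: $720,100 | Unit 1A: $99,000

Minimums first: Unit PH2 $791,400; Unit 4B $720,100. Balance $1,428,900.
Balance split over remaining assessed value 1,655,688: Unit G1 711,580.44 → $711,600; Unit 4A 618,291.76 → $618,300; Unit 1A 99,027.79 → $99,000.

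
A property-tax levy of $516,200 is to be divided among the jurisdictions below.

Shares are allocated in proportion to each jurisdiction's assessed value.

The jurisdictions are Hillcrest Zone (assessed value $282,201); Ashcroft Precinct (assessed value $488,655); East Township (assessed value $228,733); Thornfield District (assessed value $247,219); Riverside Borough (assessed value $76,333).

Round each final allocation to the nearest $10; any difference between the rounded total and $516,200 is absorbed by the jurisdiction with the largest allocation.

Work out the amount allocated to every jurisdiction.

Combined assessed value = 1,323,141.
Pro-rata amounts: Hillcrest Zone 282,201/1,323,141 × $516,200 = 110,095.72; Ashcroft Precinct 488,655/1,323,141 × $516,200 = 190,640.08; East Township 228,733/1,323,141 × $516,200 = 89,236.12; Thornfield District 247,219/1,323,141 × $516,200 = 96,448.11; Riverside Borough 76,333/1,323,141 × $516,200 = 29,779.97.
At nearest $10: Hillcrest Zone $110,100; Ashcroft Precinct $190,640; East Township $89,240; Thornfield District $96,450; Riverside Borough $29,780. Sum = $516,210.
Difference $516,200 − $516,210 = −$10 applied to largest allocation (Ashcroft Precinct): Ashcroft Precinct becomes $190,630.

Hillcrest Zone: $110,100 · Ashcroft Precinct: $190,630 · East Township: $89,240 · Thornfield District: $96,450 · Riverside Borough: $29,780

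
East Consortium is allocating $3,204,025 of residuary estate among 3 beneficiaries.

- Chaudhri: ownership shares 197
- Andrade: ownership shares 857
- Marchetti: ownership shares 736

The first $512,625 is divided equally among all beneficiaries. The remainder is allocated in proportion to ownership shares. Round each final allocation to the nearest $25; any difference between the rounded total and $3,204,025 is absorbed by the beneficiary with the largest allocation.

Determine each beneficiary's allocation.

Equal tier: $512,625 ÷ 3 = $170,875 apiece.
Remainder $2,691,400 by ownership shares (total 1,790): Chaudhri 296,204.36 → $296,200; Andrade 1,288,564.13 → $1,288,575; Marchetti 1,106,631.51 → $1,106,625.
Totals: Chaudhri $170,875 + $296,200 = $467,075; Andrade $170,875 + $1,288,575 = $1,459,450; Marchetti $170,875 + $1,106,625 = $1,277,500.

Chaudhri: $467,075; Andrade: $1,459,450; Marchetti: $1,277,500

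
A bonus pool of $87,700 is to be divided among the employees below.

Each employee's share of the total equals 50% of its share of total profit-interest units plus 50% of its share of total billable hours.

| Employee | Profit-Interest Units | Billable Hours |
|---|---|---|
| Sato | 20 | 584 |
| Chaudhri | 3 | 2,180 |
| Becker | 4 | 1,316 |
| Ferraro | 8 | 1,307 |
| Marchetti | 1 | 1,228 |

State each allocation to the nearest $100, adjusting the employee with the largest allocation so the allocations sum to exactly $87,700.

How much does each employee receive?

Sato: $28,200; Chaudhri: $18,100; Becker: $13,600; Ferraro: $18,400; Marchetti: $9,400

Profit-interest units total 36; billable hours total 6,615.
Composite weights (50% profit-interest units + 50% billable hours): Sato 0.3219; Chaudhri 0.2064; Becker 0.1550; Ferraro 0.2099; Marchetti 0.1067.
Unrounded shares: Sato 28,232.37; Chaudhri 18,105.11; Becker 13,595.82; Ferraro 18,408.38; Marchetti 9,358.31.
At nearest $100: Sato $28,200; Chaudhri $18,100; Becker $13,600; Ferraro $18,400; Marchetti $9,400. Sum = $87,700.
Rounded total matches; no reconciliation needed.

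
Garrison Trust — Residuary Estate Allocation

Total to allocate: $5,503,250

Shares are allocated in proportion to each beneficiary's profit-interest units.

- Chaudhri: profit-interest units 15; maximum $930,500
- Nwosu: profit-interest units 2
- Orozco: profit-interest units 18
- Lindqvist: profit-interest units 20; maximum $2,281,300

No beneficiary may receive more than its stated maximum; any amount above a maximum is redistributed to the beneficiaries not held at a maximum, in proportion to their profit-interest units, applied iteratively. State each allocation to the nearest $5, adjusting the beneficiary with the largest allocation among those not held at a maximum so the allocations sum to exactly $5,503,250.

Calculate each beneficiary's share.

Sum of profit-interest units: 55.
Proportional shares (ignoring caps): Chaudhri 1,500,886.36; Nwosu 200,118.18; Orozco 1,801,063.64; Lindqvist 2,001,181.82.
Held at cap: Chaudhri ($930,500); remaining pool $4,572,750 reallocated over remaining profit-interest units 40.
Held at cap: Lindqvist ($2,281,300); remaining pool $2,291,450 reallocated over remaining profit-interest units 20.
Redistributed shares: Nwosu 229,145.00 → $229,145; Orozco 2,062,305.00 → $2,062,305.

Chaudhri: $930,500 | Nwosu: $229,145 | Orozco: $2,062,305 | Lindqvist: $2,281,300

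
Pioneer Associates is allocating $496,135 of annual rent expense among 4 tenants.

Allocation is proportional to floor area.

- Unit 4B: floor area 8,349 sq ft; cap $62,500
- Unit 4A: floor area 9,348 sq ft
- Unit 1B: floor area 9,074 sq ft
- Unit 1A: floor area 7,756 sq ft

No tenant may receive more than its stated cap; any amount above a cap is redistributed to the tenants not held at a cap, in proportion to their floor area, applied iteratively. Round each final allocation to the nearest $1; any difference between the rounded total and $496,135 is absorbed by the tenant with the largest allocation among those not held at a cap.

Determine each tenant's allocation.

Unit 4B: $62,500; Unit 4A: $154,848; Unit 1B: $150,310; Unit 1A: $128,477

Combined floor area = 34,527.
Proportional shares (ignoring caps): Unit 4B 119,970.78; Unit 4A 134,325.89; Unit 1B 130,388.65; Unit 1A 111,449.68.
Held at cap: Unit 4B ($62,500); residual $433,635 reallocated over remaining floor area 26,178.
Shares after redistribution: Unit 4A 154,848.35 → $154,848; Unit 1B 150,309.57 → $150,310; Unit 1A 128,477.08 → $128,477.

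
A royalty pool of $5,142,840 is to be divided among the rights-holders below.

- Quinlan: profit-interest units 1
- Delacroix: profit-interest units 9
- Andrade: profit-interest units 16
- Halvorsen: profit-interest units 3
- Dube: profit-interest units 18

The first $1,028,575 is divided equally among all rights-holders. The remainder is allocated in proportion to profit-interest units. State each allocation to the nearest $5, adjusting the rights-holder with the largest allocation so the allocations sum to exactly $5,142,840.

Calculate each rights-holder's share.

Quinlan: $293,255 · Delacroix: $993,555 · Andrade: $1,606,315 · Halvorsen: $468,330 · Dube: $1,781,385

$1,028,575 shared equally gives $205,715 per rights-holder.
Remainder $4,114,265 by profit-interest units (total 47): Quinlan 87,537.55 → $87,540; Delacroix 787,837.98 → $787,840; Andrade 1,400,600.85 → $1,400,600; Halvorsen 262,612.66 → $262,615; Dube 1,575,675.96 → $1,575,675.
Rounding difference −$5 on remainder applied to Dube.
Totals: Quinlan $205,715 + $87,540 = $293,255; Delacroix $205,715 + $787,840 = $993,555; Andrade $205,715 + $1,400,600 = $1,606,315; Halvorsen $205,715 + $262,615 = $468,330; Dube $205,715 + $1,575,670 = $1,781,385.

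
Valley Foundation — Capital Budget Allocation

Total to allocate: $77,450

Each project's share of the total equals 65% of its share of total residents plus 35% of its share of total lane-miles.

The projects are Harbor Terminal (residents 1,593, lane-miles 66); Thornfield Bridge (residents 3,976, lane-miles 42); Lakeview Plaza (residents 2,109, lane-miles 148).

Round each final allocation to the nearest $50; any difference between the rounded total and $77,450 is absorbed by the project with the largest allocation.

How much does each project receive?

Residents total 7,678; lane-miles total 256.
Composite weights (65% residents + 35% lane-miles): Harbor Terminal 0.2251; Thornfield Bridge 0.3940; Lakeview Plaza 0.3809.
Proportional shares: Harbor Terminal 17,433.51; Thornfield Bridge 30,516.84; Lakeview Plaza 29,499.65.
At nearest $50: Harbor Terminal $17,450; Thornfield Bridge $30,500; Lakeview Plaza $29,500. Sum = $77,450.
No rounding difference to absorb.

Harbor Terminal: $17,450; Thornfield Bridge: $30,500; Lakeview Plaza: $29,500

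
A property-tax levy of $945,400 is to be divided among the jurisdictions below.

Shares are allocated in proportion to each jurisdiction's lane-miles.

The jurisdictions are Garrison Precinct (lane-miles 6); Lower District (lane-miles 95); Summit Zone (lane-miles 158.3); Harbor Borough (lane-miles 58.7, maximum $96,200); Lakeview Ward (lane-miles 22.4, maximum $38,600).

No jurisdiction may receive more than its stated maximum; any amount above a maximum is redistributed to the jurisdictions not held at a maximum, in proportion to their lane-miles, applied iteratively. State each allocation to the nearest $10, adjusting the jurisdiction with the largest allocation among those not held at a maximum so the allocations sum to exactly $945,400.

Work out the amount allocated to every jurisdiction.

Sum of lane-miles: 340.4.
Pro-rata shares before constraints: Garrison Precinct 16,663.92; Lower District 263,845.48; Summit Zone 439,649.88; Harbor Borough 163,028.73; Lakeview Ward 62,211.99.
Held at cap: Harbor Borough ($96,200), Lakeview Ward ($38,600); remaining pool $810,600 reallocated over remaining lane-miles 259.3.
Redistributed shares: Garrison Precinct 18,756.65 → $18,760; Lower District 296,980.33 → $296,980; Summit Zone 494,863.02 → $494,860.

Garrison Precinct: $18,760; Lower District: $296,980; Summit Zone: $494,860; Harbor Borough: $96,200; Lakeview Ward: $38,600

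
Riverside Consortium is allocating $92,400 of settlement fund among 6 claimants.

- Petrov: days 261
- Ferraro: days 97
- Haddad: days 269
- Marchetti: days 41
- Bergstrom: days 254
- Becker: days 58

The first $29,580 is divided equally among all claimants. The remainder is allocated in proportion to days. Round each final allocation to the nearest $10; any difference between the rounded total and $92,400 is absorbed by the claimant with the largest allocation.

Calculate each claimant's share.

Equal tier: $29,580 ÷ 6 = $4,930 apiece.
Remainder $62,820 by days (total 980): Petrov 16,730.63 → $16,730; Ferraro 6,217.90 → $6,220; Haddad 17,243.45 → $17,240; Marchetti 2,628.18 → $2,630; Bergstrom 16,281.92 → $16,280; Becker 3,717.92 → $3,720.
Totals: Petrov $4,930 + $16,730 = $21,660; Ferraro $4,930 + $6,220 = $11,150; Haddad $4,930 + $17,240 = $22,170; Marchetti $4,930 + $2,630 = $7,560; Bergstrom $4,930 + $16,280 = $21,210; Becker $4,930 + $3,720 = $8,650.

Petrov: $21,660 · Ferraro: $11,150 · Haddad: $22,170 · Marchetti: $7,560 · Bergstrom: $21,210 · Becker: $8,650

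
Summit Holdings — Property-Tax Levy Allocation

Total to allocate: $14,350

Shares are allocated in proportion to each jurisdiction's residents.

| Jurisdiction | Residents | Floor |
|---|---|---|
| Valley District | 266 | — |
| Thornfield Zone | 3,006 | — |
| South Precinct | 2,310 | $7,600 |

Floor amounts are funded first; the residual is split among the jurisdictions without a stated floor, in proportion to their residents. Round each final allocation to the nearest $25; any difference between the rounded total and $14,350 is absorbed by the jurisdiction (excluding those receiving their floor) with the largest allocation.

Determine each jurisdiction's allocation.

Fund the minimums — South Precinct $7,600. Balance $6,750.
Balance split over remaining residents 3,272: Valley District 548.75 → $550; Thornfield Zone 6,201.25 → $6,200.

Valley District: $550 · Thornfield Zone: $6,200 · South Precinct: $7,600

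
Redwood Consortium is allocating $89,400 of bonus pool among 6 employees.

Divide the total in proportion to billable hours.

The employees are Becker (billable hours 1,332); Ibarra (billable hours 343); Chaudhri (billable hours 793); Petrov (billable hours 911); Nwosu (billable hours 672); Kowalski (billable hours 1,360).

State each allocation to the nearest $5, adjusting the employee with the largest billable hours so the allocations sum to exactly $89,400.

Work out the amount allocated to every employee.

Total billable hours = 5,411.
Pro-rata amounts: Becker 1,332/5,411 × $89,400 = 22,007.17; Ibarra 343/5,411 × $89,400 = 5,667.01; Chaudhri 793/5,411 × $89,400 = 13,101.87; Petrov 911/5,411 × $89,400 = 15,051.45; Nwosu 672/5,411 × $89,400 = 11,102.72; Kowalski 1,360/5,411 × $89,400 = 22,469.78.
Rounded to nearest $5: Becker $22,005; Ibarra $5,665; Chaudhri $13,100; Petrov $15,050; Nwosu $11,105; Kowalski $22,470. Sum = $89,395.
Difference $89,400 − $89,395 = +$5 applied to largest billable hours (Kowalski): Kowalski becomes $22,475.

Becker: $22,005; Ibarra: $5,665; Chaudhri: $13,100; Petrov: $15,050; Nwosu: $11,105; Kowalski: $22,475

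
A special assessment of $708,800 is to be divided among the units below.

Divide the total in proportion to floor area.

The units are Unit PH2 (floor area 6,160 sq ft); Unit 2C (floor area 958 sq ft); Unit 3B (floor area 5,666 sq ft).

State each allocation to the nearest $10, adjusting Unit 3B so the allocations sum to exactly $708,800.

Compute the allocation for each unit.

Unit PH2: $341,540 | Unit 2C: $53,120 | Unit 3B: $314,140

Sum of floor area: 12,784.
Pro-rata amounts: Unit PH2 6,160/12,784 × $708,800 = 341,536.92; Unit 2C 958/12,784 × $708,800 = 53,115.64; Unit 3B 5,666/12,784 × $708,800 = 314,147.43.
Rounded to nearest $10: Unit PH2 $341,540; Unit 2C $53,120; Unit 3B $314,150. Sum = $708,810.
Difference $708,800 − $708,810 = −$10 applied to Unit 3B: Unit 3B becomes $314,140.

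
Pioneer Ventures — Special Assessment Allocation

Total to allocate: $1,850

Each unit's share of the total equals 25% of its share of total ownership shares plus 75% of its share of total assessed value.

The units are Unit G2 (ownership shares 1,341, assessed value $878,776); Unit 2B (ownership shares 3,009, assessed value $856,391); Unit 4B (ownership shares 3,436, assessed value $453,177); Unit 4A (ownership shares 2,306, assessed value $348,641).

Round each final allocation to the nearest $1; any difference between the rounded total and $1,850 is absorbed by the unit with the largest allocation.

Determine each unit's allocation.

Unit G2: $542 | Unit 2B: $607 | Unit 4B: $405 | Unit 4A: $296

Totals — ownership shares 10,092, assessed value 2,536,985.
Blended shares (25% ownership shares + 75% assessed value): Unit G2 0.2930; Unit 2B 0.3277; Unit 4B 0.2191; Unit 4A 0.1602.
Unrounded shares: Unit G2 542.07; Unit 2B 606.27; Unit 4B 405.31; Unit 4A 296.36.
Rounded to nearest $1: Unit G2 $542; Unit 2B $606; Unit 4B $405; Unit 4A $296. Sum = $1,849.
Difference $1,850 − $1,849 = +$1 applied to largest allocation (Unit 2B): Unit 2B becomes $607.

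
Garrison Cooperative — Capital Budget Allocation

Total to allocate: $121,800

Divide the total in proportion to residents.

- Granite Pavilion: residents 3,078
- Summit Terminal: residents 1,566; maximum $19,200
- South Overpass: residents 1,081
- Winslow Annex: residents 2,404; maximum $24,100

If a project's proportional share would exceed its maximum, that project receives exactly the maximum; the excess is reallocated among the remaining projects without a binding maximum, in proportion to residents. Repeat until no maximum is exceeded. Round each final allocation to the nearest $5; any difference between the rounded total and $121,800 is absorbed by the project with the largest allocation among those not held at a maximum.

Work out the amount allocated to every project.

Granite Pavilion: $58,095; Summit Terminal: $19,200; South Overpass: $20,405; Winslow Annex: $24,100

Residents total: 8,129.
Unconstrained shares: Granite Pavilion 46,118.88; Summit Terminal 23,463.99; South Overpass 16,197.05; Winslow Annex 36,020.08.
Capped: Summit Terminal ($19,200), Winslow Annex ($24,100); remaining pool $78,500 reallocated over remaining residents 4,159.
Remaining shares: Granite Pavilion 58,096.42 → $58,095; South Overpass 20,403.58 → $20,405.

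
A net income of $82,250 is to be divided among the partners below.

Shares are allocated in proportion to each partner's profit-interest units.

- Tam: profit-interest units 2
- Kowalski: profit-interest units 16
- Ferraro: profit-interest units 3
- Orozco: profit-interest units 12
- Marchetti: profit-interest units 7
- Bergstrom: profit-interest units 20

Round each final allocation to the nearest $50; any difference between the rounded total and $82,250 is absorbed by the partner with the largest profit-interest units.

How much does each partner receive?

Tam: $2,750 | Kowalski: $21,950 | Ferraro: $4,100 | Orozco: $16,450 | Marchetti: $9,600 | Bergstrom: $27,400

Profit-interest units total: 2 + 16 + 3 + 12 + 7 + 20 = 60.
Raw shares: Tam 2,741.67; Kowalski 21,933.33; Ferraro 4,112.50; Orozco 16,450.00; Marchetti 9,595.83; Bergstrom 27,416.67.
At nearest $50: Tam $2,750; Kowalski $21,950; Ferraro $4,100; Orozco $16,450; Marchetti $9,600; Bergstrom $27,400. Sum = $82,250.
Sum already equals the total — no adjustment.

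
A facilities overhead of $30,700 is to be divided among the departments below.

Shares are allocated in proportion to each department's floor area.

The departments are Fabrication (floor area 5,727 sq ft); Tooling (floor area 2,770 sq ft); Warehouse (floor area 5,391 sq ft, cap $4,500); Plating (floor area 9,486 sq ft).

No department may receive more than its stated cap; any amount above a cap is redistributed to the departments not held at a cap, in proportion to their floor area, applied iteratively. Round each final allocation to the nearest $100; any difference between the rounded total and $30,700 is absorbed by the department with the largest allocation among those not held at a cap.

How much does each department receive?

Sum of floor area: 23,374.
Proportional shares (ignoring caps): Fabrication 7,521.99; Tooling 3,638.19; Warehouse 7,080.68; Plating 12,459.15.
Held at cap: Warehouse ($4,500); balance $26,200 reallocated over remaining floor area 17,983.
Redistributed shares: Fabrication 8,343.85 → $8,300; Tooling 4,035.70 → $4,000; Plating 13,820.45 → $13,800.
Rounding difference +$100 applied to Plating → $13,900.

Fabrication: $8,300 · Tooling: $4,000 · Warehouse: $4,500 · Plating: $13,900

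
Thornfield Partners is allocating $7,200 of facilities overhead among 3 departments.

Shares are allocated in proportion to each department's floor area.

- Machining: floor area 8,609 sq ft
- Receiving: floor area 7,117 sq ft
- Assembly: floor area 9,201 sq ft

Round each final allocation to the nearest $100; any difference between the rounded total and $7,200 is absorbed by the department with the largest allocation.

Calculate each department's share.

Machining: $2,500; Receiving: $2,100; Assembly: $2,600

Combined floor area = 24,927.
Unrounded shares: Machining 8,609/24,927 × $7,200 = 2,486.65; Receiving 7,117/24,927 × $7,200 = 2,055.70; Assembly 9,201/24,927 × $7,200 = 2,657.65.
After rounding ($100): Machining $2,500; Receiving $2,100; Assembly $2,700. Sum = $7,300.
Difference $7,200 − $7,300 = −$100 applied to largest allocation (Assembly): Assembly becomes $2,600.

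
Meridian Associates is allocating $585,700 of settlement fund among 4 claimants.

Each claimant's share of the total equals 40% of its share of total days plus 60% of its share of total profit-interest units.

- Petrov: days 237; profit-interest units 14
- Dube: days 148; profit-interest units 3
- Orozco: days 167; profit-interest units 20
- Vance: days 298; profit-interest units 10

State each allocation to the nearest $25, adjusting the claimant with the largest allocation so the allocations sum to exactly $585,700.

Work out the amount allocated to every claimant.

Totals — days 850, profit-interest units 47.
Combined weights (40% days + 60% profit-interest units): Petrov 0.2903; Dube 0.1079; Orozco 0.3339; Vance 0.2679.
Raw shares: Petrov 170,001.07; Dube 63,223.35; Orozco 195,569.55; Vance 156,906.02.
At nearest $25: Petrov $170,000; Dube $63,225; Orozco $195,575; Vance $156,900. Sum = $585,700.
Sum already equals the total — no adjustment.

Petrov: $170,000 | Dube: $63,225 | Orozco: $195,575 | Vance: $156,900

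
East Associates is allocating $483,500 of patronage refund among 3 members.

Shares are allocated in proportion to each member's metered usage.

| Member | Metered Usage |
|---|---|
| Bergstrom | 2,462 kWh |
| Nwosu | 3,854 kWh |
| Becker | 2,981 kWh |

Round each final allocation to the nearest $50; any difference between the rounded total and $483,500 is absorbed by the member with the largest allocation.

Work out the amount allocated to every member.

Sum of metered usage: 9,297.
Pro-rata amounts: Bergstrom 2,462/9,297 × $483,500 = 128,038.83; Nwosu 3,854/9,297 × $483,500 = 200,431.21; Becker 2,981/9,297 × $483,500 = 155,029.96.
After rounding ($50): Bergstrom $128,050; Nwosu $200,450; Becker $155,050. Sum = $483,550.
Difference $483,500 − $483,550 = −$50 applied to largest allocation (Nwosu): Nwosu becomes $200,400.

Bergstrom: $128,050; Nwosu: $200,400; Becker: $155,050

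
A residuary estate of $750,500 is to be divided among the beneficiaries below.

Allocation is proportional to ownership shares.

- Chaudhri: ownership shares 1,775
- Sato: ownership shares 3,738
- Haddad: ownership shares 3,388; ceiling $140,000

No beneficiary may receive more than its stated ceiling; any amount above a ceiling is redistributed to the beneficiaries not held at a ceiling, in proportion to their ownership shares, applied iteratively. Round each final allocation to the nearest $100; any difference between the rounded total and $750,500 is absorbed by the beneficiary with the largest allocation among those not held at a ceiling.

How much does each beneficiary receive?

Chaudhri: $196,600; Sato: $413,900; Haddad: $140,000

Total ownership shares = 8,901.
Proportional shares (ignoring caps): Chaudhri 149,661.55; Sato 315,174.59; Haddad 285,663.86.
Cap binds for Haddad ($140,000); balance $610,500 reallocated over remaining ownership shares 5,513.
Remaining shares: Chaudhri 196,560.40 → $196,600; Sato 413,939.60 → $413,900.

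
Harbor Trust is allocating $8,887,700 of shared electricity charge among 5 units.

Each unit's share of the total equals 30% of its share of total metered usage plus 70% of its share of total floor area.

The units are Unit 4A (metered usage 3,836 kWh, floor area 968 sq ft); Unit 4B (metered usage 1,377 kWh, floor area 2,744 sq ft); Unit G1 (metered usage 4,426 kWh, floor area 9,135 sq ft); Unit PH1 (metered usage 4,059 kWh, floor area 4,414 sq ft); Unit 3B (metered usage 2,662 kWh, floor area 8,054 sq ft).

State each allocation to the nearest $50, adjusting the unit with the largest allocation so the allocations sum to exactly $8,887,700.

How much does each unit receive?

Metered usage total 16,360; floor area total 25,315.
Composite weights (30% metered usage + 70% floor area): Unit 4A 0.0971; Unit 4B 0.1011; Unit G1 0.3338; Unit PH1 0.1965; Unit 3B 0.2715.
Proportional shares: Unit 4A 863,075.99; Unit 4B 898,782.65; Unit G1 2,966,346.70; Unit PH1 1,746,305.59; Unit 3B 2,413,189.07.
Rounded to nearest $50: Unit 4A $863,100; Unit 4B $898,800; Unit G1 $2,966,350; Unit PH1 $1,746,300; Unit 3B $2,413,200. Sum = $8,887,750.
Difference $8,887,700 − $8,887,750 = −$50 applied to largest allocation (Unit G1): Unit G1 becomes $2,966,300.

Unit 4A: $863,100 · Unit 4B: $898,800 · Unit G1: $2,966,300 · Unit PH1: $1,746,300 · Unit 3B: $2,413,200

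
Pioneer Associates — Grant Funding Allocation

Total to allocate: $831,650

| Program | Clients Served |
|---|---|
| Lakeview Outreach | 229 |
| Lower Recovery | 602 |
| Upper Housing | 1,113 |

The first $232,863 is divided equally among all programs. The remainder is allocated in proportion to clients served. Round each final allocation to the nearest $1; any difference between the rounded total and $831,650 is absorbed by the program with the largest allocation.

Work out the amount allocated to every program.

$232,863 shared equally gives $77,621 per program.
Remainder $598,787 by clients served (total 1,944): Lakeview Outreach 70,536.12 → $70,536; Lower Recovery 185,426.84 → $185,427; Upper Housing 342,824.04 → $342,824.
Totals: Lakeview Outreach $77,621 + $70,536 = $148,157; Lower Recovery $77,621 + $185,427 = $263,048; Upper Housing $77,621 + $342,824 = $420,445.

Lakeview Outreach: $148,157 · Lower Recovery: $263,048 · Upper Housing: $420,445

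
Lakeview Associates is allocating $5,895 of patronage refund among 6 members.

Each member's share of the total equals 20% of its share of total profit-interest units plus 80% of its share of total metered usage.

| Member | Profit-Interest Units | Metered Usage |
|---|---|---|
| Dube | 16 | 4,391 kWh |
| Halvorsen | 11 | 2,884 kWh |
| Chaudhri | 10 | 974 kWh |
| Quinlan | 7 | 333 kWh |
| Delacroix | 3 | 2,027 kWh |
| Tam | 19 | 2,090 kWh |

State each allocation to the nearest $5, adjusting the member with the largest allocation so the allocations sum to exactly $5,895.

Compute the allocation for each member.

Dube: $1,915; Halvorsen: $1,270; Chaudhri: $540; Quinlan: $250; Delacroix: $805; Tam: $1,115

Profit-interest units total 66; metered usage total 12,699.
Combined weights (20% profit-interest units + 80% metered usage): Dube 0.3251; Halvorsen 0.2150; Chaudhri 0.0917; Quinlan 0.0422; Delacroix 0.1368; Tam 0.1892.
Raw shares: Dube 1,916.49; Halvorsen 1,267.52; Chaudhri 540.35; Quinlan 248.71; Delacroix 806.35; Tam 1,115.57.
After rounding ($5): Dube $1,915; Halvorsen $1,270; Chaudhri $540; Quinlan $250; Delacroix $805; Tam $1,115. Sum = $5,895.
No rounding difference to absorb.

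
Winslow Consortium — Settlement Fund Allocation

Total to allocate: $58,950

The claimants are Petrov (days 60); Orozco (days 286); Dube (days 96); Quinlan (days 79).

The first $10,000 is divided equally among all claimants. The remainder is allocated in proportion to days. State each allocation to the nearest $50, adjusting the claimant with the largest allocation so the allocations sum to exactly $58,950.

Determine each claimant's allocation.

Equal tier: $10,000 ÷ 4 = $2,500 apiece.
Remainder $48,950 by days (total 521): Petrov 5,637.24 → $5,650; Orozco 26,870.83 → $26,850; Dube 9,019.58 → $9,000; Quinlan 7,422.36 → $7,400.
Rounding difference +$50 on remainder applied to Orozco.
Totals: Petrov $2,500 + $5,650 = $8,150; Orozco $2,500 + $26,900 = $29,400; Dube $2,500 + $9,000 = $11,500; Quinlan $2,500 + $7,400 = $9,900.

Petrov: $8,150; Orozco: $29,400; Dube: $11,500; Quinlan: $9,900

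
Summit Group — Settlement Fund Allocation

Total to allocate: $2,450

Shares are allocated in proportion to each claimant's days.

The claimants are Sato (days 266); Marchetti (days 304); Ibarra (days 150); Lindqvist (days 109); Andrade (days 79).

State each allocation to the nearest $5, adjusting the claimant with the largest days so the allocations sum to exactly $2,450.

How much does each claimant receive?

Days total: 908.
Raw shares: Sato 266/908 × $2,450 = 717.73; Marchetti 304/908 × $2,450 = 820.26; Ibarra 150/908 × $2,450 = 404.74; Lindqvist 109/908 × $2,450 = 294.11; Andrade 79/908 × $2,450 = 213.16.
Rounded to nearest $5: Sato $720; Marchetti $820; Ibarra $405; Lindqvist $295; Andrade $215. Sum = $2,455.
Difference $2,450 − $2,455 = −$5 applied to largest days (Marchetti): Marchetti becomes $815.

Sato: $720 · Marchetti: $815 · Ibarra: $405 · Lindqvist: $295 · Andrade: $215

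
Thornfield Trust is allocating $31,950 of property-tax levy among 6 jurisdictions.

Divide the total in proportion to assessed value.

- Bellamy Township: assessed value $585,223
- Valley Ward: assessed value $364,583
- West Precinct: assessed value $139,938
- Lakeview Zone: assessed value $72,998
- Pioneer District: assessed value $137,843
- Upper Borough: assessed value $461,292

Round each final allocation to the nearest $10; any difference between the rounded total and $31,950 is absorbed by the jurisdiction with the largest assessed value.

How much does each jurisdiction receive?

Bellamy Township: $10,610; Valley Ward: $6,610; West Precinct: $2,540; Lakeview Zone: $1,320; Pioneer District: $2,500; Upper Borough: $8,370

Assessed value total: 585,223 + 364,583 + 139,938 + 72,998 + 137,843 + 461,292 = 1,761,877.
Unrounded shares: Bellamy Township 10,612.47; Valley Ward 6,611.37; West Precinct 2,537.65; Lakeview Zone 1,323.75; Pioneer District 2,499.65; Upper Borough 8,365.10.
After rounding ($10): Bellamy Township $10,610; Valley Ward $6,610; West Precinct $2,540; Lakeview Zone $1,320; Pioneer District $2,500; Upper Borough $8,370. Sum = $31,950.
Sum already equals the total — no adjustment.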